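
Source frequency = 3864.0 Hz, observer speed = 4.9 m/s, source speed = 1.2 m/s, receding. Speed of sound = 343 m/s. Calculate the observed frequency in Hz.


Given values:
  f_s = 3864.0 Hz, v_o = 4.9 m/s, v_s = 1.2 m/s
  Direction: receding
Formula: f_o = f_s * (c - v_o) / (c + v_s)
Numerator: c - v_o = 343 - 4.9 = 338.1
Denominator: c + v_s = 343 + 1.2 = 344.2
f_o = 3864.0 * 338.1 / 344.2 = 3795.52

3795.52 Hz


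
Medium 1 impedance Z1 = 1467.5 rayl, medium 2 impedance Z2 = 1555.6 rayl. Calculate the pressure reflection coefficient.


Given values:
  Z1 = 1467.5 rayl, Z2 = 1555.6 rayl
Formula: R = (Z2 - Z1) / (Z2 + Z1)
Numerator: Z2 - Z1 = 1555.6 - 1467.5 = 88.1
Denominator: Z2 + Z1 = 1555.6 + 1467.5 = 3023.1
R = 88.1 / 3023.1 = 0.0291

0.0291


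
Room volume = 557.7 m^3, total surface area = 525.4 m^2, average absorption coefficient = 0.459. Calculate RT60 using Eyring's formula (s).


Given values:
  V = 557.7 m^3, S = 525.4 m^2, alpha = 0.459
Formula: RT60 = 0.161 * V / (-S * ln(1 - alpha))
Compute ln(1 - 0.459) = ln(0.541) = -0.614336
Denominator: -525.4 * -0.614336 = 322.7721
Numerator: 0.161 * 557.7 = 89.7897
RT60 = 89.7897 / 322.7721 = 0.278

0.278 s


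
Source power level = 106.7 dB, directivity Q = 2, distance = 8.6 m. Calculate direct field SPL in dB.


Given values:
  Lw = 106.7 dB, Q = 2, r = 8.6 m
Formula: SPL = Lw + 10 * log10(Q / (4 * pi * r^2))
Compute 4 * pi * r^2 = 4 * pi * 8.6^2 = 929.4088
Compute Q / denom = 2 / 929.4088 = 0.00215191
Compute 10 * log10(0.00215191) = -26.6718
SPL = 106.7 + (-26.6718) = 80.03

80.03 dB


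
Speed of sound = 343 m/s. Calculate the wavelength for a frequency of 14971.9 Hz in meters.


Given values:
  c = 343 m/s, f = 14971.9 Hz
Formula: lambda = c / f
lambda = 343 / 14971.9
lambda = 0.0229

0.0229 m


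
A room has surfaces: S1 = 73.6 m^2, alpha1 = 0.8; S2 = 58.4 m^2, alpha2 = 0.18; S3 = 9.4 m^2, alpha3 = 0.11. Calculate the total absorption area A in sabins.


Given surfaces:
  Surface 1: 73.6 * 0.8 = 58.88
  Surface 2: 58.4 * 0.18 = 10.512
  Surface 3: 9.4 * 0.11 = 1.034
Formula: A = sum(Si * alpha_i)
A = 58.88 + 10.512 + 1.034
A = 70.43

70.43 sabins


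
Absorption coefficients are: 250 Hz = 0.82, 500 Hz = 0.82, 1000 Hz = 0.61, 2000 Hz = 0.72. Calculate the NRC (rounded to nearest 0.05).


Given values:
  a_250 = 0.82, a_500 = 0.82
  a_1000 = 0.61, a_2000 = 0.72
Formula: NRC = (a250 + a500 + a1000 + a2000) / 4
Sum = 0.82 + 0.82 + 0.61 + 0.72 = 2.97
NRC = 2.97 / 4 = 0.7425
Rounded to nearest 0.05: 0.75

0.75


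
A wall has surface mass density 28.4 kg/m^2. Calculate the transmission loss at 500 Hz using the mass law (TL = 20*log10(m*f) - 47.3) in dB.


Given values:
  m = 28.4 kg/m^2, f = 500 Hz
Formula: TL = 20 * log10(m * f) - 47.3
Compute m * f = 28.4 * 500 = 14200.0
Compute log10(14200.0) = 4.152288
Compute 20 * 4.152288 = 83.0458
TL = 83.0458 - 47.3 = 35.75

35.75 dB


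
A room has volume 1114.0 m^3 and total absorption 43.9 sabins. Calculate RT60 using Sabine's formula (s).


Given values:
  V = 1114.0 m^3
  A = 43.9 sabins
Formula: RT60 = 0.161 * V / A
Numerator: 0.161 * 1114.0 = 179.354
RT60 = 179.354 / 43.9 = 4.086

4.086 s


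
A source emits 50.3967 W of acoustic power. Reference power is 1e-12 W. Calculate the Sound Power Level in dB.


Given values:
  W = 50.3967 W
  W_ref = 1e-12 W
Formula: SWL = 10 * log10(W / W_ref)
Compute ratio: W / W_ref = 50396700000000
Compute log10: log10(50396700000000) = 13.702402
Multiply: SWL = 10 * 13.702402 = 137.02

137.02 dB


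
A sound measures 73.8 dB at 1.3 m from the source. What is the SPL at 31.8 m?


Given values:
  SPL1 = 73.8 dB, r1 = 1.3 m, r2 = 31.8 m
Formula: SPL2 = SPL1 - 20 * log10(r2 / r1)
Compute ratio: r2 / r1 = 31.8 / 1.3 = 24.4615
Compute log10: log10(24.4615) = 1.388483
Compute drop: 20 * 1.388483 = 27.7697
SPL2 = 73.8 - 27.7697 = 46.03

46.03 dB


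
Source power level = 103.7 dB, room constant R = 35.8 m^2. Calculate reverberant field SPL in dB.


Given values:
  Lw = 103.7 dB, R = 35.8 m^2
Formula: SPL = Lw + 10 * log10(4 / R)
Compute 4 / R = 4 / 35.8 = 0.111732
Compute 10 * log10(0.111732) = -9.5182
SPL = 103.7 + (-9.5182) = 94.18

94.18 dB


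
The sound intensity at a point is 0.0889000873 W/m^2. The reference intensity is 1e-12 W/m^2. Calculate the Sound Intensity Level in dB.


Given values:
  I = 0.0889000873 W/m^2
  I_ref = 1e-12 W/m^2
Formula: SIL = 10 * log10(I / I_ref)
Compute ratio: I / I_ref = 88900087300
Compute log10: log10(88900087300) = 10.948902
Multiply: SIL = 10 * 10.948902 = 109.49

109.49 dB


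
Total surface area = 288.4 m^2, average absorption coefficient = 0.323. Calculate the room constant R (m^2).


Given values:
  S = 288.4 m^2, alpha = 0.323
Formula: R = S * alpha / (1 - alpha)
Numerator: 288.4 * 0.323 = 93.1532
Denominator: 1 - 0.323 = 0.677
R = 93.1532 / 0.677 = 137.6

137.6 m^2


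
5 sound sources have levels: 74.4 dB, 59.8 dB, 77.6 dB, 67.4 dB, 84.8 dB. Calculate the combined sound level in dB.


Formula: L_total = 10 * log10( sum(10^(Li/10)) )
  Source 1: 10^(74.4/10) = 27542287.0334
  Source 2: 10^(59.8/10) = 954992.586
  Source 3: 10^(77.6/10) = 57543993.7337
  Source 4: 10^(67.4/10) = 5495408.7386
  Source 5: 10^(84.8/10) = 301995172.0402
Sum of linear values = 393531854.1319
L_total = 10 * log10(393531854.1319) = 85.95

85.95 dB


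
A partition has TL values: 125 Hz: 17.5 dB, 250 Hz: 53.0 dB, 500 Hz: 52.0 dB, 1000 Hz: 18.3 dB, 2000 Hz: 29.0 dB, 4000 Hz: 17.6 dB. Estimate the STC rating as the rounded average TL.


Given TL values at each frequency:
  125 Hz: 17.5 dB
  250 Hz: 53.0 dB
  500 Hz: 52.0 dB
  1000 Hz: 18.3 dB
  2000 Hz: 29.0 dB
  4000 Hz: 17.6 dB
Formula: STC ~ round(average of TL values)
Sum = 17.5 + 53.0 + 52.0 + 18.3 + 29.0 + 17.6 = 187.4
Average = 187.4 / 6 = 31.23
Rounded: 31

31


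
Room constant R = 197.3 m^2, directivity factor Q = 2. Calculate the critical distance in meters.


Given values:
  R = 197.3 m^2, Q = 2
Formula: d_c = 0.141 * sqrt(Q * R)
Compute Q * R = 2 * 197.3 = 394.6
Compute sqrt(394.6) = 19.8645
d_c = 0.141 * 19.8645 = 2.801

2.801 m


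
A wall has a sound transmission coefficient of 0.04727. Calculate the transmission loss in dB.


Given values:
  tau = 0.04727
Formula: TL = 10 * log10(1 / tau)
Compute 1 / tau = 1 / 0.04727 = 21.1551
Compute log10(21.1551) = 1.325415
TL = 10 * 1.325415 = 13.25

13.25 dB


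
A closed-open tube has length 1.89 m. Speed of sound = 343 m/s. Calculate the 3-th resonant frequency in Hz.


Given values:
  Tube type: closed-open, L = 1.89 m, c = 343 m/s, n = 3
Formula: f_n = (2n - 1) * c / (4 * L)
Compute 2n - 1 = 2*3 - 1 = 5
Compute 4 * L = 4 * 1.89 = 7.56
f = 5 * 343 / 7.56
f = 226.85

226.85 Hz


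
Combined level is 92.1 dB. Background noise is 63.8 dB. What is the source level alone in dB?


Given values:
  L_total = 92.1 dB, L_bg = 63.8 dB
Formula: L_source = 10 * log10(10^(L_total/10) - 10^(L_bg/10))
Convert to linear:
  10^(92.1/10) = 1621810097.3589
  10^(63.8/10) = 2398832.919
Difference: 1621810097.3589 - 2398832.919 = 1619411264.4399
L_source = 10 * log10(1619411264.4399) = 92.09

92.09 dB


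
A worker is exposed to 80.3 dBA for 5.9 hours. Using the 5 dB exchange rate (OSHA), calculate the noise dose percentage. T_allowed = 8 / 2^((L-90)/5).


Given values:
  L = 80.3 dBA, T = 5.9 hours
Formula: T_allowed = 8 / 2^((L - 90) / 5)
Compute exponent: (80.3 - 90) / 5 = -1.94
Compute 2^(-1.94) = 0.260616
T_allowed = 8 / 0.260616 = 30.696504 hours
Dose = (T / T_allowed) * 100
Dose = (5.9 / 30.696504) * 100 = 19.22

19.22 %


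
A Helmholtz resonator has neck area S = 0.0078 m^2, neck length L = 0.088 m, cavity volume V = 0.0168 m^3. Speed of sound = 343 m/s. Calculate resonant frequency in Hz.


Given values:
  S = 0.0078 m^2, L = 0.088 m, V = 0.0168 m^3, c = 343 m/s
Formula: f = (c / (2*pi)) * sqrt(S / (V * L))
Compute V * L = 0.0168 * 0.088 = 0.0014784
Compute S / (V * L) = 0.0078 / 0.0014784 = 5.276
Compute sqrt(5.276) = 2.296955
Compute c / (2*pi) = 343 / 6.283185 = 54.590148
f = 54.590148 * 2.296955 = 125.39

125.39 Hz


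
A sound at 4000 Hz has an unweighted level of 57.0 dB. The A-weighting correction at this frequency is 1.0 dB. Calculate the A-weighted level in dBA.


Given values:
  SPL = 57.0 dB
  A-weighting at 4000 Hz = 1.0 dB
Formula: L_A = SPL + A_weight
L_A = 57.0 + (1.0)
L_A = 58.0

58.0 dBA


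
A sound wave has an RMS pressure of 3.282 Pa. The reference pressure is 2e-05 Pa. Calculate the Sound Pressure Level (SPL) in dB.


Given values:
  p = 3.282 Pa
  p_ref = 2e-05 Pa
Formula: SPL = 20 * log10(p / p_ref)
Compute ratio: p / p_ref = 3.282 / 2e-05 = 164100
Compute log10: log10(164100) = 5.215109
Multiply: SPL = 20 * 5.215109 = 104.3

104.3 dB


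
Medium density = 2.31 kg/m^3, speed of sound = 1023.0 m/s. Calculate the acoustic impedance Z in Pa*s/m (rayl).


Given values:
  rho = 2.31 kg/m^3
  c = 1023.0 m/s
Formula: Z = rho * c
Z = 2.31 * 1023.0
Z = 2363.13

2363.13 rayl


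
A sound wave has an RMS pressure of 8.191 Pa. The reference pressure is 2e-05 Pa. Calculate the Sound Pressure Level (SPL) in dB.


Given values:
  p = 8.191 Pa
  p_ref = 2e-05 Pa
Formula: SPL = 20 * log10(p / p_ref)
Compute ratio: p / p_ref = 8.191 / 2e-05 = 409550
Compute log10: log10(409550) = 5.612307
Multiply: SPL = 20 * 5.612307 = 112.25

112.25 dB


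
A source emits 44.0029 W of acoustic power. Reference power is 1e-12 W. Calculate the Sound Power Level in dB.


Given values:
  W = 44.0029 W
  W_ref = 1e-12 W
Formula: SWL = 10 * log10(W / W_ref)
Compute ratio: W / W_ref = 44002900000000
Compute log10: log10(44002900000000) = 13.643481
Multiply: SWL = 10 * 13.643481 = 136.43

136.43 dB


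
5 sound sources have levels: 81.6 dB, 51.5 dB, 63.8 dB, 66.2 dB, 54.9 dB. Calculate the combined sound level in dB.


Formula: L_total = 10 * log10( sum(10^(Li/10)) )
  Source 1: 10^(81.6/10) = 144543977.0746
  Source 2: 10^(51.5/10) = 141253.7545
  Source 3: 10^(63.8/10) = 2398832.919
  Source 4: 10^(66.2/10) = 4168693.8347
  Source 5: 10^(54.9/10) = 309029.5433
Sum of linear values = 151561787.1261
L_total = 10 * log10(151561787.1261) = 81.81

81.81 dB


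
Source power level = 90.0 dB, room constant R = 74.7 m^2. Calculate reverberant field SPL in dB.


Given values:
  Lw = 90.0 dB, R = 74.7 m^2
Formula: SPL = Lw + 10 * log10(4 / R)
Compute 4 / R = 4 / 74.7 = 0.053548
Compute 10 * log10(0.053548) = -12.7126
SPL = 90.0 + (-12.7126) = 77.29

77.29 dB


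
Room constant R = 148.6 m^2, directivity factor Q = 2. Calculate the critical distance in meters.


Given values:
  R = 148.6 m^2, Q = 2
Formula: d_c = 0.141 * sqrt(Q * R)
Compute Q * R = 2 * 148.6 = 297.2
Compute sqrt(297.2) = 17.2395
d_c = 0.141 * 17.2395 = 2.431

2.431 m


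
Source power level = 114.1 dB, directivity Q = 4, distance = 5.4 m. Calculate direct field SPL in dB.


Given values:
  Lw = 114.1 dB, Q = 4, r = 5.4 m
Formula: SPL = Lw + 10 * log10(Q / (4 * pi * r^2))
Compute 4 * pi * r^2 = 4 * pi * 5.4^2 = 366.4354
Compute Q / denom = 4 / 366.4354 = 0.01091598
Compute 10 * log10(0.01091598) = -19.6194
SPL = 114.1 + (-19.6194) = 94.48

94.48 dB


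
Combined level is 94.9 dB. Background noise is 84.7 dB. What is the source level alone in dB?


Given values:
  L_total = 94.9 dB, L_bg = 84.7 dB
Formula: L_source = 10 * log10(10^(L_total/10) - 10^(L_bg/10))
Convert to linear:
  10^(94.9/10) = 3090295432.5136
  10^(84.7/10) = 295120922.6666
Difference: 3090295432.5136 - 295120922.6666 = 2795174509.847
L_source = 10 * log10(2795174509.847) = 94.46

94.46 dB


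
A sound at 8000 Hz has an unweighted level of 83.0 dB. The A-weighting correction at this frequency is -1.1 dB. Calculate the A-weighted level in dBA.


Given values:
  SPL = 83.0 dB
  A-weighting at 8000 Hz = -1.1 dB
Formula: L_A = SPL + A_weight
L_A = 83.0 + (-1.1)
L_A = 81.9

81.9 dBA


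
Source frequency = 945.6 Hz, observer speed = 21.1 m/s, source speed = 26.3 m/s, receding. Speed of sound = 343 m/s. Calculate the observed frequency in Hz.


Given values:
  f_s = 945.6 Hz, v_o = 21.1 m/s, v_s = 26.3 m/s
  Direction: receding
Formula: f_o = f_s * (c - v_o) / (c + v_s)
Numerator: c - v_o = 343 - 21.1 = 321.9
Denominator: c + v_s = 343 + 26.3 = 369.3
f_o = 945.6 * 321.9 / 369.3 = 824.23

824.23 Hz


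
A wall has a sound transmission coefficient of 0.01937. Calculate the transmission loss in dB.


Given values:
  tau = 0.01937
Formula: TL = 10 * log10(1 / tau)
Compute 1 / tau = 1 / 0.01937 = 51.6262
Compute log10(51.6262) = 1.71287
TL = 10 * 1.71287 = 17.13

17.13 dB


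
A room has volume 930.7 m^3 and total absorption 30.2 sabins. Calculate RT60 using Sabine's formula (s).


Given values:
  V = 930.7 m^3
  A = 30.2 sabins
Formula: RT60 = 0.161 * V / A
Numerator: 0.161 * 930.7 = 149.8427
RT60 = 149.8427 / 30.2 = 4.962

4.962 s


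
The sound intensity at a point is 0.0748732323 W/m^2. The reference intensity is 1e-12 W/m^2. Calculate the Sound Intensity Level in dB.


Given values:
  I = 0.0748732323 W/m^2
  I_ref = 1e-12 W/m^2
Formula: SIL = 10 * log10(I / I_ref)
Compute ratio: I / I_ref = 74873232300
Compute log10: log10(74873232300) = 10.874327
Multiply: SIL = 10 * 10.874327 = 108.74

108.74 dB


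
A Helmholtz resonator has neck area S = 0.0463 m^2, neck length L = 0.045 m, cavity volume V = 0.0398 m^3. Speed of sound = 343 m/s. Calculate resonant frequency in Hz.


Given values:
  S = 0.0463 m^2, L = 0.045 m, V = 0.0398 m^3, c = 343 m/s
Formula: f = (c / (2*pi)) * sqrt(S / (V * L))
Compute V * L = 0.0398 * 0.045 = 0.001791
Compute S / (V * L) = 0.0463 / 0.001791 = 25.8515
Compute sqrt(25.8515) = 5.084437
Compute c / (2*pi) = 343 / 6.283185 = 54.590148
f = 54.590148 * 5.084437 = 277.56

277.56 Hz


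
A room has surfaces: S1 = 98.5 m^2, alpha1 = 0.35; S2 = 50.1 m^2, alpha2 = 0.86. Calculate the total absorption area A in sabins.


Given surfaces:
  Surface 1: 98.5 * 0.35 = 34.475
  Surface 2: 50.1 * 0.86 = 43.086
Formula: A = sum(Si * alpha_i)
A = 34.475 + 43.086
A = 77.56

77.56 sabins


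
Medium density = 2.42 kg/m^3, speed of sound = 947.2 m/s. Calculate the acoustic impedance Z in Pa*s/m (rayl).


Given values:
  rho = 2.42 kg/m^3
  c = 947.2 m/s
Formula: Z = rho * c
Z = 2.42 * 947.2
Z = 2292.22

2292.22 rayl


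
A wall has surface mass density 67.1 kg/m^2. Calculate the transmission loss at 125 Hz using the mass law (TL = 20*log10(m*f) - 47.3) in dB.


Given values:
  m = 67.1 kg/m^2, f = 125 Hz
Formula: TL = 20 * log10(m * f) - 47.3
Compute m * f = 67.1 * 125 = 8387.5
Compute log10(8387.5) = 3.923633
Compute 20 * 3.923633 = 78.4727
TL = 78.4727 - 47.3 = 31.17

31.17 dB


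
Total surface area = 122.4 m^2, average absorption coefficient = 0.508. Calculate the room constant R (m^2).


Given values:
  S = 122.4 m^2, alpha = 0.508
Formula: R = S * alpha / (1 - alpha)
Numerator: 122.4 * 0.508 = 62.1792
Denominator: 1 - 0.508 = 0.492
R = 62.1792 / 0.492 = 126.38

126.38 m^2


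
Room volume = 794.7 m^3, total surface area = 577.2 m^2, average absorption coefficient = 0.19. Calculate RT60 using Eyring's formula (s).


Given values:
  V = 794.7 m^3, S = 577.2 m^2, alpha = 0.19
Formula: RT60 = 0.161 * V / (-S * ln(1 - alpha))
Compute ln(1 - 0.19) = ln(0.81) = -0.210721
Denominator: -577.2 * -0.210721 = 121.6282
Numerator: 0.161 * 794.7 = 127.9467
RT60 = 127.9467 / 121.6282 = 1.052

1.052 s


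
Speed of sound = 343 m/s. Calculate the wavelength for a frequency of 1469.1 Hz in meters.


Given values:
  c = 343 m/s, f = 1469.1 Hz
Formula: lambda = c / f
lambda = 343 / 1469.1
lambda = 0.2335

0.2335 m


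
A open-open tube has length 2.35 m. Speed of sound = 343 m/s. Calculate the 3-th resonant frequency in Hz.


Given values:
  Tube type: open-open, L = 2.35 m, c = 343 m/s, n = 3
Formula: f_n = n * c / (2 * L)
Compute 2 * L = 2 * 2.35 = 4.7
f = 3 * 343 / 4.7
f = 218.94

218.94 Hz


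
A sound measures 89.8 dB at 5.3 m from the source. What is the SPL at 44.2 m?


Given values:
  SPL1 = 89.8 dB, r1 = 5.3 m, r2 = 44.2 m
Formula: SPL2 = SPL1 - 20 * log10(r2 / r1)
Compute ratio: r2 / r1 = 44.2 / 5.3 = 8.3396
Compute log10: log10(8.3396) = 0.921145
Compute drop: 20 * 0.921145 = 18.4229
SPL2 = 89.8 - 18.4229 = 71.38

71.38 dB


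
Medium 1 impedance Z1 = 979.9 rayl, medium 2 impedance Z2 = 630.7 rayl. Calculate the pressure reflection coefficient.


Given values:
  Z1 = 979.9 rayl, Z2 = 630.7 rayl
Formula: R = (Z2 - Z1) / (Z2 + Z1)
Numerator: Z2 - Z1 = 630.7 - 979.9 = -349.2
Denominator: Z2 + Z1 = 630.7 + 979.9 = 1610.6
R = -349.2 / 1610.6 = -0.2168

-0.2168


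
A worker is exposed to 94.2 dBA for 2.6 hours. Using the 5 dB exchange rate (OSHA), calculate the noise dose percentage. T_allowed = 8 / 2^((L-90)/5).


Given values:
  L = 94.2 dBA, T = 2.6 hours
Formula: T_allowed = 8 / 2^((L - 90) / 5)
Compute exponent: (94.2 - 90) / 5 = 0.84
Compute 2^(0.84) = 1.79005
T_allowed = 8 / 1.79005 = 4.469149 hours
Dose = (T / T_allowed) * 100
Dose = (2.6 / 4.469149) * 100 = 58.18

58.18 %


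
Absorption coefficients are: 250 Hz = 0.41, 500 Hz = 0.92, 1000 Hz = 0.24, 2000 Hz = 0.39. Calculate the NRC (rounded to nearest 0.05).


Given values:
  a_250 = 0.41, a_500 = 0.92
  a_1000 = 0.24, a_2000 = 0.39
Formula: NRC = (a250 + a500 + a1000 + a2000) / 4
Sum = 0.41 + 0.92 + 0.24 + 0.39 = 1.96
NRC = 1.96 / 4 = 0.49
Rounded to nearest 0.05: 0.5

0.5


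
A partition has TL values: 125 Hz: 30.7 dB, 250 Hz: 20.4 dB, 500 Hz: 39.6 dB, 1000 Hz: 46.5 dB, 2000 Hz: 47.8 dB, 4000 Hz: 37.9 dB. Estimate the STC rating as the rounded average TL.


Given TL values at each frequency:
  125 Hz: 30.7 dB
  250 Hz: 20.4 dB
  500 Hz: 39.6 dB
  1000 Hz: 46.5 dB
  2000 Hz: 47.8 dB
  4000 Hz: 37.9 dB
Formula: STC ~ round(average of TL values)
Sum = 30.7 + 20.4 + 39.6 + 46.5 + 47.8 + 37.9 = 222.9
Average = 222.9 / 6 = 37.15
Rounded: 37

37


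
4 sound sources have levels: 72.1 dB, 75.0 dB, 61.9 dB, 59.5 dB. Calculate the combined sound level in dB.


Formula: L_total = 10 * log10( sum(10^(Li/10)) )
  Source 1: 10^(72.1/10) = 16218100.9736
  Source 2: 10^(75.0/10) = 31622776.6017
  Source 3: 10^(61.9/10) = 1548816.6189
  Source 4: 10^(59.5/10) = 891250.9381
Sum of linear values = 50280945.1323
L_total = 10 * log10(50280945.1323) = 77.01

77.01 dB


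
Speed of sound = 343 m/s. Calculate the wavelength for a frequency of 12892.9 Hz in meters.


Given values:
  c = 343 m/s, f = 12892.9 Hz
Formula: lambda = c / f
lambda = 343 / 12892.9
lambda = 0.0266

0.0266 m


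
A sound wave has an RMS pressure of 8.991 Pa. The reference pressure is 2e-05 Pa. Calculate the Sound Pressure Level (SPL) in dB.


Given values:
  p = 8.991 Pa
  p_ref = 2e-05 Pa
Formula: SPL = 20 * log10(p / p_ref)
Compute ratio: p / p_ref = 8.991 / 2e-05 = 449550
Compute log10: log10(449550) = 5.652778
Multiply: SPL = 20 * 5.652778 = 113.06

113.06 dB


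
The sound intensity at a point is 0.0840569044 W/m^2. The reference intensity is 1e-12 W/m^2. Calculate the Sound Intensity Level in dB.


Given values:
  I = 0.0840569044 W/m^2
  I_ref = 1e-12 W/m^2
Formula: SIL = 10 * log10(I / I_ref)
Compute ratio: I / I_ref = 84056904400
Compute log10: log10(84056904400) = 10.924573
Multiply: SIL = 10 * 10.924573 = 109.25

109.25 dB


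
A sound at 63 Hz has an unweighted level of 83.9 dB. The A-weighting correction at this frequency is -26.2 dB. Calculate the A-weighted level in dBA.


Given values:
  SPL = 83.9 dB
  A-weighting at 63 Hz = -26.2 dB
Formula: L_A = SPL + A_weight
L_A = 83.9 + (-26.2)
L_A = 57.7

57.7 dBA


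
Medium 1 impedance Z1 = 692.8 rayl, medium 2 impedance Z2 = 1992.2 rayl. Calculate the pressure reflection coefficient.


Given values:
  Z1 = 692.8 rayl, Z2 = 1992.2 rayl
Formula: R = (Z2 - Z1) / (Z2 + Z1)
Numerator: Z2 - Z1 = 1992.2 - 692.8 = 1299.4
Denominator: Z2 + Z1 = 1992.2 + 692.8 = 2685.0
R = 1299.4 / 2685.0 = 0.4839

0.4839


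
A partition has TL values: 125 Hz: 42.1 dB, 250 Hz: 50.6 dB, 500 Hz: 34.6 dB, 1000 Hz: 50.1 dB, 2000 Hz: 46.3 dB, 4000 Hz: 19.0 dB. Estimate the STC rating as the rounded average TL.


Given TL values at each frequency:
  125 Hz: 42.1 dB
  250 Hz: 50.6 dB
  500 Hz: 34.6 dB
  1000 Hz: 50.1 dB
  2000 Hz: 46.3 dB
  4000 Hz: 19.0 dB
Formula: STC ~ round(average of TL values)
Sum = 42.1 + 50.6 + 34.6 + 50.1 + 46.3 + 19.0 = 242.7
Average = 242.7 / 6 = 40.45
Rounded: 40

40


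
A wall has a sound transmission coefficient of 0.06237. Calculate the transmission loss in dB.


Given values:
  tau = 0.06237
Formula: TL = 10 * log10(1 / tau)
Compute 1 / tau = 1 / 0.06237 = 16.0333
Compute log10(16.0333) = 1.205023
TL = 10 * 1.205023 = 12.05

12.05 dB


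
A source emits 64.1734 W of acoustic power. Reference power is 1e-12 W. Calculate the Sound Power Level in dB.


Given values:
  W = 64.1734 W
  W_ref = 1e-12 W
Formula: SWL = 10 * log10(W / W_ref)
Compute ratio: W / W_ref = 64173400000000
Compute log10: log10(64173400000000) = 13.807355
Multiply: SWL = 10 * 13.807355 = 138.07

138.07 dB


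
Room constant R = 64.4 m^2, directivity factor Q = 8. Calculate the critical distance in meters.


Given values:
  R = 64.4 m^2, Q = 8
Formula: d_c = 0.141 * sqrt(Q * R)
Compute Q * R = 8 * 64.4 = 515.2
Compute sqrt(515.2) = 22.698
d_c = 0.141 * 22.698 = 3.2

3.2 m


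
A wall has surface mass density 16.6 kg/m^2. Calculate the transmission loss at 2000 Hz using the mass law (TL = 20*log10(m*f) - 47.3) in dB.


Given values:
  m = 16.6 kg/m^2, f = 2000 Hz
Formula: TL = 20 * log10(m * f) - 47.3
Compute m * f = 16.6 * 2000 = 33200.0
Compute log10(33200.0) = 4.521138
Compute 20 * 4.521138 = 90.4228
TL = 90.4228 - 47.3 = 43.12

43.12 dB


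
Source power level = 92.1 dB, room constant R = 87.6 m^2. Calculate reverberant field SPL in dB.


Given values:
  Lw = 92.1 dB, R = 87.6 m^2
Formula: SPL = Lw + 10 * log10(4 / R)
Compute 4 / R = 4 / 87.6 = 0.045662
Compute 10 * log10(0.045662) = -13.4045
SPL = 92.1 + (-13.4045) = 78.7

78.7 dB


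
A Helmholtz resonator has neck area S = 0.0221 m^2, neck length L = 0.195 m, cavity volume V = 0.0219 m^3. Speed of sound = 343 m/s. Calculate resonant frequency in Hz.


Given values:
  S = 0.0221 m^2, L = 0.195 m, V = 0.0219 m^3, c = 343 m/s
Formula: f = (c / (2*pi)) * sqrt(S / (V * L))
Compute V * L = 0.0219 * 0.195 = 0.0042705
Compute S / (V * L) = 0.0221 / 0.0042705 = 5.175
Compute sqrt(5.175) = 2.274863
Compute c / (2*pi) = 343 / 6.283185 = 54.590148
f = 54.590148 * 2.274863 = 124.19

124.19 Hz


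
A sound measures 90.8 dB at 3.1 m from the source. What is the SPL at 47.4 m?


Given values:
  SPL1 = 90.8 dB, r1 = 3.1 m, r2 = 47.4 m
Formula: SPL2 = SPL1 - 20 * log10(r2 / r1)
Compute ratio: r2 / r1 = 47.4 / 3.1 = 15.2903
Compute log10: log10(15.2903) = 1.184416
Compute drop: 20 * 1.184416 = 23.6883
SPL2 = 90.8 - 23.6883 = 67.11

67.11 dB


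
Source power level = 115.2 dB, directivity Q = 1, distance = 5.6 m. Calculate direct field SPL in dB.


Given values:
  Lw = 115.2 dB, Q = 1, r = 5.6 m
Formula: SPL = Lw + 10 * log10(Q / (4 * pi * r^2))
Compute 4 * pi * r^2 = 4 * pi * 5.6^2 = 394.0814
Compute Q / denom = 1 / 394.0814 = 0.00253755
Compute 10 * log10(0.00253755) = -25.9559
SPL = 115.2 + (-25.9559) = 89.24

89.24 dB


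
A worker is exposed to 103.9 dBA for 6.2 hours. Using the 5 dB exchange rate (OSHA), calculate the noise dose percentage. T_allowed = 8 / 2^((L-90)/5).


Given values:
  L = 103.9 dBA, T = 6.2 hours
Formula: T_allowed = 8 / 2^((L - 90) / 5)
Compute exponent: (103.9 - 90) / 5 = 2.78
Compute 2^(2.78) = 6.868523
T_allowed = 8 / 6.868523 = 1.164734 hours
Dose = (T / T_allowed) * 100
Dose = (6.2 / 1.164734) * 100 = 532.31

532.31 %


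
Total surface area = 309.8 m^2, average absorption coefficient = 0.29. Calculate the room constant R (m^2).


Given values:
  S = 309.8 m^2, alpha = 0.29
Formula: R = S * alpha / (1 - alpha)
Numerator: 309.8 * 0.29 = 89.842
Denominator: 1 - 0.29 = 0.71
R = 89.842 / 0.71 = 126.54

126.54 m^2


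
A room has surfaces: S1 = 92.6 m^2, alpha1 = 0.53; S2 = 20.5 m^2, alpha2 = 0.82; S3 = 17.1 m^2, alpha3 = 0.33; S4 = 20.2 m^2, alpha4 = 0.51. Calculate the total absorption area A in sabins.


Given surfaces:
  Surface 1: 92.6 * 0.53 = 49.078
  Surface 2: 20.5 * 0.82 = 16.81
  Surface 3: 17.1 * 0.33 = 5.643
  Surface 4: 20.2 * 0.51 = 10.302
Formula: A = sum(Si * alpha_i)
A = 49.078 + 16.81 + 5.643 + 10.302
A = 81.83

81.83 sabins


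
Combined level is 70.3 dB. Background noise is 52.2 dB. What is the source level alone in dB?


Given values:
  L_total = 70.3 dB, L_bg = 52.2 dB
Formula: L_source = 10 * log10(10^(L_total/10) - 10^(L_bg/10))
Convert to linear:
  10^(70.3/10) = 10715193.0524
  10^(52.2/10) = 165958.6907
Difference: 10715193.0524 - 165958.6907 = 10549234.3617
L_source = 10 * log10(10549234.3617) = 70.23

70.23 dB


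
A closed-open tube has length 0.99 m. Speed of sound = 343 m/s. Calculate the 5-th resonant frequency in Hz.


Given values:
  Tube type: closed-open, L = 0.99 m, c = 343 m/s, n = 5
Formula: f_n = (2n - 1) * c / (4 * L)
Compute 2n - 1 = 2*5 - 1 = 9
Compute 4 * L = 4 * 0.99 = 3.96
f = 9 * 343 / 3.96
f = 779.55

779.55 Hz


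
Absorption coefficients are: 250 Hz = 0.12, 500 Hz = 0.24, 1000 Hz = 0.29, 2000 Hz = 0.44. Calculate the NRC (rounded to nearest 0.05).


Given values:
  a_250 = 0.12, a_500 = 0.24
  a_1000 = 0.29, a_2000 = 0.44
Formula: NRC = (a250 + a500 + a1000 + a2000) / 4
Sum = 0.12 + 0.24 + 0.29 + 0.44 = 1.09
NRC = 1.09 / 4 = 0.2725
Rounded to nearest 0.05: 0.25

0.25


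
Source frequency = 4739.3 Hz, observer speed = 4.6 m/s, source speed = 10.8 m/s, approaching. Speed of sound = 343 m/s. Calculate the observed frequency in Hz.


Given values:
  f_s = 4739.3 Hz, v_o = 4.6 m/s, v_s = 10.8 m/s
  Direction: approaching
Formula: f_o = f_s * (c + v_o) / (c - v_s)
Numerator: c + v_o = 343 + 4.6 = 347.6
Denominator: c - v_s = 343 - 10.8 = 332.2
f_o = 4739.3 * 347.6 / 332.2 = 4959.0

4959.0 Hz


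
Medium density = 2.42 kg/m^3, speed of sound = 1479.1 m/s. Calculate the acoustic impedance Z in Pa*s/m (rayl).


Given values:
  rho = 2.42 kg/m^3
  c = 1479.1 m/s
Formula: Z = rho * c
Z = 2.42 * 1479.1
Z = 3579.42

3579.42 rayl


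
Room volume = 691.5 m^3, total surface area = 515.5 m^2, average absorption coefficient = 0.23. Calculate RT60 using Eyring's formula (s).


Given values:
  V = 691.5 m^3, S = 515.5 m^2, alpha = 0.23
Formula: RT60 = 0.161 * V / (-S * ln(1 - alpha))
Compute ln(1 - 0.23) = ln(0.77) = -0.261365
Denominator: -515.5 * -0.261365 = 134.7337
Numerator: 0.161 * 691.5 = 111.3315
RT60 = 111.3315 / 134.7337 = 0.826

0.826 s


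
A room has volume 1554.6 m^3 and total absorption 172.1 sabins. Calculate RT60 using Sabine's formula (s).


Given values:
  V = 1554.6 m^3
  A = 172.1 sabins
Formula: RT60 = 0.161 * V / A
Numerator: 0.161 * 1554.6 = 250.2906
RT60 = 250.2906 / 172.1 = 1.454

1.454 s


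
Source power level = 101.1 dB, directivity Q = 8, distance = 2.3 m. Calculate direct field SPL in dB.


Given values:
  Lw = 101.1 dB, Q = 8, r = 2.3 m
Formula: SPL = Lw + 10 * log10(Q / (4 * pi * r^2))
Compute 4 * pi * r^2 = 4 * pi * 2.3^2 = 66.4761
Compute Q / denom = 8 / 66.4761 = 0.120344
Compute 10 * log10(0.120344) = -9.1958
SPL = 101.1 + (-9.1958) = 91.9

91.9 dB


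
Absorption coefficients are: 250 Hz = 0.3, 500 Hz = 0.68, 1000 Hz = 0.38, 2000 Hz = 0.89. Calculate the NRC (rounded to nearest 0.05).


Given values:
  a_250 = 0.3, a_500 = 0.68
  a_1000 = 0.38, a_2000 = 0.89
Formula: NRC = (a250 + a500 + a1000 + a2000) / 4
Sum = 0.3 + 0.68 + 0.38 + 0.89 = 2.25
NRC = 2.25 / 4 = 0.5625
Rounded to nearest 0.05: 0.55

0.55


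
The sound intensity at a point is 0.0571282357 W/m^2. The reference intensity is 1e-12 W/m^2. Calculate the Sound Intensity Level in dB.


Given values:
  I = 0.0571282357 W/m^2
  I_ref = 1e-12 W/m^2
Formula: SIL = 10 * log10(I / I_ref)
Compute ratio: I / I_ref = 57128235700
Compute log10: log10(57128235700) = 10.756851
Multiply: SIL = 10 * 10.756851 = 107.57

107.57 dB


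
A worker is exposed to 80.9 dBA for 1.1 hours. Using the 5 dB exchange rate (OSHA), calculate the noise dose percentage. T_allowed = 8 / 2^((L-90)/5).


Given values:
  L = 80.9 dBA, T = 1.1 hours
Formula: T_allowed = 8 / 2^((L - 90) / 5)
Compute exponent: (80.9 - 90) / 5 = -1.82
Compute 2^(-1.82) = 0.283221
T_allowed = 8 / 0.283221 = 28.246493 hours
Dose = (T / T_allowed) * 100
Dose = (1.1 / 28.246493) * 100 = 3.89

3.89 %


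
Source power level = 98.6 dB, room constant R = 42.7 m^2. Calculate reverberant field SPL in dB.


Given values:
  Lw = 98.6 dB, R = 42.7 m^2
Formula: SPL = Lw + 10 * log10(4 / R)
Compute 4 / R = 4 / 42.7 = 0.093677
Compute 10 * log10(0.093677) = -10.2837
SPL = 98.6 + (-10.2837) = 88.32

88.32 dB


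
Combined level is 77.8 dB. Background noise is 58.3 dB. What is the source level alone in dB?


Given values:
  L_total = 77.8 dB, L_bg = 58.3 dB
Formula: L_source = 10 * log10(10^(L_total/10) - 10^(L_bg/10))
Convert to linear:
  10^(77.8/10) = 60255958.6074
  10^(58.3/10) = 676082.9754
Difference: 60255958.6074 - 676082.9754 = 59579875.632
L_source = 10 * log10(59579875.632) = 77.75

77.75 dB


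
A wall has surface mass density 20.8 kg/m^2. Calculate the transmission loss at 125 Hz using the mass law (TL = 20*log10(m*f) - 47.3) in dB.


Given values:
  m = 20.8 kg/m^2, f = 125 Hz
Formula: TL = 20 * log10(m * f) - 47.3
Compute m * f = 20.8 * 125 = 2600.0
Compute log10(2600.0) = 3.414973
Compute 20 * 3.414973 = 68.2995
TL = 68.2995 - 47.3 = 21.0

21.0 dB


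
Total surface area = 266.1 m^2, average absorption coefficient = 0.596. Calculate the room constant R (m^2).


Given values:
  S = 266.1 m^2, alpha = 0.596
Formula: R = S * alpha / (1 - alpha)
Numerator: 266.1 * 0.596 = 158.5956
Denominator: 1 - 0.596 = 0.404
R = 158.5956 / 0.404 = 392.56

392.56 m^2


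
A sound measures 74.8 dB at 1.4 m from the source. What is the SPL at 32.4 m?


Given values:
  SPL1 = 74.8 dB, r1 = 1.4 m, r2 = 32.4 m
Formula: SPL2 = SPL1 - 20 * log10(r2 / r1)
Compute ratio: r2 / r1 = 32.4 / 1.4 = 23.1429
Compute log10: log10(23.1429) = 1.364418
Compute drop: 20 * 1.364418 = 27.2884
SPL2 = 74.8 - 27.2884 = 47.51

47.51 dB


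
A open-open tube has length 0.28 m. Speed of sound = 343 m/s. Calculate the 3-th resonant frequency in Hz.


Given values:
  Tube type: open-open, L = 0.28 m, c = 343 m/s, n = 3
Formula: f_n = n * c / (2 * L)
Compute 2 * L = 2 * 0.28 = 0.56
f = 3 * 343 / 0.56
f = 1837.5

1837.5 Hz


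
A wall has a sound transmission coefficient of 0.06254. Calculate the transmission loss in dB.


Given values:
  tau = 0.06254
Formula: TL = 10 * log10(1 / tau)
Compute 1 / tau = 1 / 0.06254 = 15.9898
Compute log10(15.9898) = 1.203843
TL = 10 * 1.203843 = 12.04

12.04 dB


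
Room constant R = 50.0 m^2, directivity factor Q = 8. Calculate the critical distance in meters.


Given values:
  R = 50.0 m^2, Q = 8
Formula: d_c = 0.141 * sqrt(Q * R)
Compute Q * R = 8 * 50.0 = 400.0
Compute sqrt(400.0) = 20.0
d_c = 0.141 * 20.0 = 2.82

2.82 m


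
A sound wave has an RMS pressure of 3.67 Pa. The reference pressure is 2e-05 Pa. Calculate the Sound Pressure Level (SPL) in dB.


Given values:
  p = 3.67 Pa
  p_ref = 2e-05 Pa
Formula: SPL = 20 * log10(p / p_ref)
Compute ratio: p / p_ref = 3.67 / 2e-05 = 183500
Compute log10: log10(183500) = 5.263636
Multiply: SPL = 20 * 5.263636 = 105.27

105.27 dB


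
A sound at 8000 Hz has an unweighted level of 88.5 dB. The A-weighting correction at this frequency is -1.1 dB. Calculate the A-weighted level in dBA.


Given values:
  SPL = 88.5 dB
  A-weighting at 8000 Hz = -1.1 dB
Formula: L_A = SPL + A_weight
L_A = 88.5 + (-1.1)
L_A = 87.4

87.4 dBA


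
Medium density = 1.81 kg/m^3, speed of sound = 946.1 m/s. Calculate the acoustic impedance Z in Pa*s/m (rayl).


Given values:
  rho = 1.81 kg/m^3
  c = 946.1 m/s
Formula: Z = rho * c
Z = 1.81 * 946.1
Z = 1712.44

1712.44 rayl


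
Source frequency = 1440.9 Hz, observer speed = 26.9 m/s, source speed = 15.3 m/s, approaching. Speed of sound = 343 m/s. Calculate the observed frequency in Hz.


Given values:
  f_s = 1440.9 Hz, v_o = 26.9 m/s, v_s = 15.3 m/s
  Direction: approaching
Formula: f_o = f_s * (c + v_o) / (c - v_s)
Numerator: c + v_o = 343 + 26.9 = 369.9
Denominator: c - v_s = 343 - 15.3 = 327.7
f_o = 1440.9 * 369.9 / 327.7 = 1626.45

1626.45 Hz


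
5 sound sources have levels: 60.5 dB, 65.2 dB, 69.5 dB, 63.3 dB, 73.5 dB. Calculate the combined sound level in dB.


Formula: L_total = 10 * log10( sum(10^(Li/10)) )
  Source 1: 10^(60.5/10) = 1122018.4543
  Source 2: 10^(65.2/10) = 3311311.2148
  Source 3: 10^(69.5/10) = 8912509.3813
  Source 4: 10^(63.3/10) = 2137962.0895
  Source 5: 10^(73.5/10) = 22387211.3857
Sum of linear values = 37871012.5256
L_total = 10 * log10(37871012.5256) = 75.78

75.78 dB


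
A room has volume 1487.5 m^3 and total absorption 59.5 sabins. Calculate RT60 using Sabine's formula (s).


Given values:
  V = 1487.5 m^3
  A = 59.5 sabins
Formula: RT60 = 0.161 * V / A
Numerator: 0.161 * 1487.5 = 239.4875
RT60 = 239.4875 / 59.5 = 4.025

4.025 s


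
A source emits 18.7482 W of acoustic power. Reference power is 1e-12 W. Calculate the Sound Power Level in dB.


Given values:
  W = 18.7482 W
  W_ref = 1e-12 W
Formula: SWL = 10 * log10(W / W_ref)
Compute ratio: W / W_ref = 18748200000000
Compute log10: log10(18748200000000) = 13.27296
Multiply: SWL = 10 * 13.27296 = 132.73

132.73 dB


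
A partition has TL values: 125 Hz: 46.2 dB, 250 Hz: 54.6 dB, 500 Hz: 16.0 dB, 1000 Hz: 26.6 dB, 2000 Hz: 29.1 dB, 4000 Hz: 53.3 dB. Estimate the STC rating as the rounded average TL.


Given TL values at each frequency:
  125 Hz: 46.2 dB
  250 Hz: 54.6 dB
  500 Hz: 16.0 dB
  1000 Hz: 26.6 dB
  2000 Hz: 29.1 dB
  4000 Hz: 53.3 dB
Formula: STC ~ round(average of TL values)
Sum = 46.2 + 54.6 + 16.0 + 26.6 + 29.1 + 53.3 = 225.8
Average = 225.8 / 6 = 37.63
Rounded: 38

38


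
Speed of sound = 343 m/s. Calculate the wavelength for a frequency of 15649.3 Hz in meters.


Given values:
  c = 343 m/s, f = 15649.3 Hz
Formula: lambda = c / f
lambda = 343 / 15649.3
lambda = 0.0219

0.0219 m


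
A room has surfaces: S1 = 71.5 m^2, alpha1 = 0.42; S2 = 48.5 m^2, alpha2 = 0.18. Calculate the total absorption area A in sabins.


Given surfaces:
  Surface 1: 71.5 * 0.42 = 30.03
  Surface 2: 48.5 * 0.18 = 8.73
Formula: A = sum(Si * alpha_i)
A = 30.03 + 8.73
A = 38.76

38.76 sabins


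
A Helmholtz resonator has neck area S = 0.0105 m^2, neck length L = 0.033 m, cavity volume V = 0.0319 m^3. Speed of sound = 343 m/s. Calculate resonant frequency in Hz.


Given values:
  S = 0.0105 m^2, L = 0.033 m, V = 0.0319 m^3, c = 343 m/s
Formula: f = (c / (2*pi)) * sqrt(S / (V * L))
Compute V * L = 0.0319 * 0.033 = 0.0010527
Compute S / (V * L) = 0.0105 / 0.0010527 = 9.9744
Compute sqrt(9.9744) = 3.158227
Compute c / (2*pi) = 343 / 6.283185 = 54.590148
f = 54.590148 * 3.158227 = 172.41

172.41 Hz


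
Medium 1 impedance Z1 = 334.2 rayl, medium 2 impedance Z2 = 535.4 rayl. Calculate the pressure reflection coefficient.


Given values:
  Z1 = 334.2 rayl, Z2 = 535.4 rayl
Formula: R = (Z2 - Z1) / (Z2 + Z1)
Numerator: Z2 - Z1 = 535.4 - 334.2 = 201.2
Denominator: Z2 + Z1 = 535.4 + 334.2 = 869.6
R = 201.2 / 869.6 = 0.2314

0.2314


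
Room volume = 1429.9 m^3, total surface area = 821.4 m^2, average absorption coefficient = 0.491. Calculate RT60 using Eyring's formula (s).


Given values:
  V = 1429.9 m^3, S = 821.4 m^2, alpha = 0.491
Formula: RT60 = 0.161 * V / (-S * ln(1 - alpha))
Compute ln(1 - 0.491) = ln(0.509) = -0.675307
Denominator: -821.4 * -0.675307 = 554.6972
Numerator: 0.161 * 1429.9 = 230.2139
RT60 = 230.2139 / 554.6972 = 0.415

0.415 s


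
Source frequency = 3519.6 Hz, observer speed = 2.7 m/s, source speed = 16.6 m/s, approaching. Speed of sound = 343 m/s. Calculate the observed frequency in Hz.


Given values:
  f_s = 3519.6 Hz, v_o = 2.7 m/s, v_s = 16.6 m/s
  Direction: approaching
Formula: f_o = f_s * (c + v_o) / (c - v_s)
Numerator: c + v_o = 343 + 2.7 = 345.7
Denominator: c - v_s = 343 - 16.6 = 326.4
f_o = 3519.6 * 345.7 / 326.4 = 3727.71

3727.71 Hz


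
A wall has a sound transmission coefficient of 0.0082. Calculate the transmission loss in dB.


Given values:
  tau = 0.0082
Formula: TL = 10 * log10(1 / tau)
Compute 1 / tau = 1 / 0.0082 = 121.9512
Compute log10(121.9512) = 2.086186
TL = 10 * 2.086186 = 20.86

20.86 dB


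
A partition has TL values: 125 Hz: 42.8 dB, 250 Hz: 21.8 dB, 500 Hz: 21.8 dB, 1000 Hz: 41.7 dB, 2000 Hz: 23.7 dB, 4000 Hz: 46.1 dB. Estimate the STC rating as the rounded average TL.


Given TL values at each frequency:
  125 Hz: 42.8 dB
  250 Hz: 21.8 dB
  500 Hz: 21.8 dB
  1000 Hz: 41.7 dB
  2000 Hz: 23.7 dB
  4000 Hz: 46.1 dB
Formula: STC ~ round(average of TL values)
Sum = 42.8 + 21.8 + 21.8 + 41.7 + 23.7 + 46.1 = 197.9
Average = 197.9 / 6 = 32.98
Rounded: 33

33


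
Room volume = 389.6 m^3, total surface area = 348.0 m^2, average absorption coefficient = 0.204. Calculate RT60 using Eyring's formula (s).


Given values:
  V = 389.6 m^3, S = 348.0 m^2, alpha = 0.204
Formula: RT60 = 0.161 * V / (-S * ln(1 - alpha))
Compute ln(1 - 0.204) = ln(0.796) = -0.228156
Denominator: -348.0 * -0.228156 = 79.3983
Numerator: 0.161 * 389.6 = 62.7256
RT60 = 62.7256 / 79.3983 = 0.79

0.79 s


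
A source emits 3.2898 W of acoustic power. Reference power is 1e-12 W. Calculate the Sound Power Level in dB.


Given values:
  W = 3.2898 W
  W_ref = 1e-12 W
Formula: SWL = 10 * log10(W / W_ref)
Compute ratio: W / W_ref = 3289800000000
Compute log10: log10(3289800000000) = 12.517169
Multiply: SWL = 10 * 12.517169 = 125.17

125.17 dB


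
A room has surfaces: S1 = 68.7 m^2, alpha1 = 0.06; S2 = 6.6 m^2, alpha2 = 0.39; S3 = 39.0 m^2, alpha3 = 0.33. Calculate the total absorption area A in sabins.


Given surfaces:
  Surface 1: 68.7 * 0.06 = 4.122
  Surface 2: 6.6 * 0.39 = 2.574
  Surface 3: 39.0 * 0.33 = 12.87
Formula: A = sum(Si * alpha_i)
A = 4.122 + 2.574 + 12.87
A = 19.57

19.57 sabins


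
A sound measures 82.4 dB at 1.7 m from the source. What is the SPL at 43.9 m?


Given values:
  SPL1 = 82.4 dB, r1 = 1.7 m, r2 = 43.9 m
Formula: SPL2 = SPL1 - 20 * log10(r2 / r1)
Compute ratio: r2 / r1 = 43.9 / 1.7 = 25.8235
Compute log10: log10(25.8235) = 1.412015
Compute drop: 20 * 1.412015 = 28.2403
SPL2 = 82.4 - 28.2403 = 54.16

54.16 dB


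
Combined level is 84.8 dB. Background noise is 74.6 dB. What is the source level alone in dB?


Given values:
  L_total = 84.8 dB, L_bg = 74.6 dB
Formula: L_source = 10 * log10(10^(L_total/10) - 10^(L_bg/10))
Convert to linear:
  10^(84.8/10) = 301995172.0402
  10^(74.6/10) = 28840315.0313
Difference: 301995172.0402 - 28840315.0313 = 273154857.0089
L_source = 10 * log10(273154857.0089) = 84.36

84.36 dB


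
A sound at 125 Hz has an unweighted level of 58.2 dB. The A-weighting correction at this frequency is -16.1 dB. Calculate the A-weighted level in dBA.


Given values:
  SPL = 58.2 dB
  A-weighting at 125 Hz = -16.1 dB
Formula: L_A = SPL + A_weight
L_A = 58.2 + (-16.1)
L_A = 42.1

42.1 dBA


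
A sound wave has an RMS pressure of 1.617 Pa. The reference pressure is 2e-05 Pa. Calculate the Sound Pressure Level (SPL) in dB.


Given values:
  p = 1.617 Pa
  p_ref = 2e-05 Pa
Formula: SPL = 20 * log10(p / p_ref)
Compute ratio: p / p_ref = 1.617 / 2e-05 = 80850
Compute log10: log10(80850) = 4.90768
Multiply: SPL = 20 * 4.90768 = 98.15

98.15 dB


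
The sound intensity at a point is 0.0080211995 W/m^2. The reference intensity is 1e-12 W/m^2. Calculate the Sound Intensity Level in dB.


Given values:
  I = 0.0080211995 W/m^2
  I_ref = 1e-12 W/m^2
Formula: SIL = 10 * log10(I / I_ref)
Compute ratio: I / I_ref = 8021199500
Compute log10: log10(8021199500) = 9.904239
Multiply: SIL = 10 * 9.904239 = 99.04

99.04 dB


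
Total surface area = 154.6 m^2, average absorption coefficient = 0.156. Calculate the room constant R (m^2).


Given values:
  S = 154.6 m^2, alpha = 0.156
Formula: R = S * alpha / (1 - alpha)
Numerator: 154.6 * 0.156 = 24.1176
Denominator: 1 - 0.156 = 0.844
R = 24.1176 / 0.844 = 28.58

28.58 m^2
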